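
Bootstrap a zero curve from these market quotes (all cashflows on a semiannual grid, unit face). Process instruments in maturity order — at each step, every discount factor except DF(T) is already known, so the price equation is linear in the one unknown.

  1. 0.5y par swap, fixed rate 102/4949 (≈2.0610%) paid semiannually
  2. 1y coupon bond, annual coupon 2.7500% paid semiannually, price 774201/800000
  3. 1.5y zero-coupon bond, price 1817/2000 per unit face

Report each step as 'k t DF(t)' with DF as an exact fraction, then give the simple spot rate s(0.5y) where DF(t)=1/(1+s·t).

1 1/2 4949/5000
2 1 2353/2500
3 3/2 1817/2000
s(0.5y) = (1/(4949/5000) − 1)/(1/2) = 102/4949 ≈ 2.0610%

step 1 [0.5y] swap r/2=51/4949: DF=(1 − 51/4949·(0))/(1+51/4949) = 4949/5000 ≈ 0.989800
step 2 [1y] bond c/2=11/800: DF=(774201/800000 − 11/800·(0.989800))/(1+11/800) = 2353/2500 ≈ 0.941200
step 3 [1.5y] zero: DF = P = 1817/2000 ≈ 0.908500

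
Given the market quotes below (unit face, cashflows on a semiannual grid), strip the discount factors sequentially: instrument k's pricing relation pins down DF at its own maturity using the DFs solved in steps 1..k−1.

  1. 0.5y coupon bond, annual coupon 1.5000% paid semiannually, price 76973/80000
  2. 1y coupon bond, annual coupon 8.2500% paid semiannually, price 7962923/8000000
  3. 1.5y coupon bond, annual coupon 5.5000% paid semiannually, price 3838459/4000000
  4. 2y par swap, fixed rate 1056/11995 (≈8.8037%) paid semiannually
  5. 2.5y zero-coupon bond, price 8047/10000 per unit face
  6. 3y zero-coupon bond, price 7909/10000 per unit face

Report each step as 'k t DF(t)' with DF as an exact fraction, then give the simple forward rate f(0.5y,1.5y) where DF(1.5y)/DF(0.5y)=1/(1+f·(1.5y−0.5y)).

step 1 [0.5y] bond c/2=3/400: DF=(76973/80000 − 3/400·(0))/(1+3/400) = 191/200 ≈ 0.955000
step 2 [1y] bond c/2=33/800: DF=(7962923/8000000 − 33/800·(0.955000))/(1+33/800) = 9181/10000 ≈ 0.918100
step 3 [1.5y] bond c/2=11/400: DF=(3838459/4000000 − 11/400·(0.955000+0.918100))/(1+11/400) = 4419/5000 ≈ 0.883800
step 4 [2y] swap r/2=528/11995: DF=(1 − 528/11995·(0.955000+0.918100+0.883800))/(1+528/11995) = 526/625 ≈ 0.841600
step 5 [2.5y] zero: DF = P = 8047/10000 ≈ 0.804700
step 6 [3y] zero: DF = P = 7909/10000 ≈ 0.790900

1 1/2 191/200
2 1 9181/10000
3 3/2 4419/5000
4 2 526/625
5 5/2 8047/10000
6 3 7909/10000
f(0.5y,1.5y) = ((191/200)/(4419/5000) − 1)/(1) = 356/4419 ≈ 8.0561%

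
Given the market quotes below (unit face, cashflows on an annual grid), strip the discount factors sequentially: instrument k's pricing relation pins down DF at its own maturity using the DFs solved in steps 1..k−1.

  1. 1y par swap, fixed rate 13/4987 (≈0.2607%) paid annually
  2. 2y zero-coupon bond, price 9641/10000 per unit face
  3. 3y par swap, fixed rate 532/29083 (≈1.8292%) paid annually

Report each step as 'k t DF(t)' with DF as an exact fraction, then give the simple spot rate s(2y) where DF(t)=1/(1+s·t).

step 1 [1y] swap r/1=13/4987: DF=(1 − 13/4987·(0))/(1+13/4987) = 4987/5000 ≈ 0.997400
step 2 [2y] zero: DF = P = 9641/10000 ≈ 0.964100
step 3 [3y] swap r/1=532/29083: DF=(1 − 532/29083·(0.997400+0.964100))/(1+532/29083) = 2367/2500 ≈ 0.946800

1 1 4987/5000
2 2 9641/10000
3 3 2367/2500
s(2y) = (1/(9641/10000) − 1)/(2) = 359/19282 ≈ 1.8618%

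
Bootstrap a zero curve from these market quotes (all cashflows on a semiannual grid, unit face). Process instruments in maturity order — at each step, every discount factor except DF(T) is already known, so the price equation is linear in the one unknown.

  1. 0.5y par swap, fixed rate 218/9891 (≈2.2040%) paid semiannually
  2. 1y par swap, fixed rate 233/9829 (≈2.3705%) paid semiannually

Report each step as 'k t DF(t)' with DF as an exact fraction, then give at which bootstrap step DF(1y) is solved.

1 1/2 9891/10000
2 1 9767/10000
DF(1y) is solved at step 2

step 1 [0.5y] swap r/2=109/9891: DF=(1 − 109/9891·(0))/(1+109/9891) = 9891/10000 ≈ 0.989100
step 2 [1y] swap r/2=233/19658: DF=(1 − 233/19658·(0.989100))/(1+233/19658) = 9767/10000 ≈ 0.976700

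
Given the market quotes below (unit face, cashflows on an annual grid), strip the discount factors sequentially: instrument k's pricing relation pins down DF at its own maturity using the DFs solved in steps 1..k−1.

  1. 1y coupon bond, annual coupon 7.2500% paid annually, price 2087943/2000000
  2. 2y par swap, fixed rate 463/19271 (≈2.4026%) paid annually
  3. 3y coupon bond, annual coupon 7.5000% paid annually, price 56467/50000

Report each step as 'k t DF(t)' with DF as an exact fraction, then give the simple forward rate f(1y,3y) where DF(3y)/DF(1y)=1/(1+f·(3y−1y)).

step 1 [1y] bond c/1=29/400: DF=(2087943/2000000 − 29/400·(0))/(1+29/400) = 4867/5000 ≈ 0.973400
step 2 [2y] swap r/1=463/19271: DF=(1 − 463/19271·(0.973400))/(1+463/19271) = 9537/10000 ≈ 0.953700
step 3 [3y] bond c/1=3/40: DF=(56467/50000 − 3/40·(0.973400+0.953700))/(1+3/40) = 9161/10000 ≈ 0.916100

1 1 4867/5000
2 2 9537/10000
3 3 9161/10000
f(1y,3y) = ((4867/5000)/(9161/10000) − 1)/(2) = 573/18322 ≈ 3.1274%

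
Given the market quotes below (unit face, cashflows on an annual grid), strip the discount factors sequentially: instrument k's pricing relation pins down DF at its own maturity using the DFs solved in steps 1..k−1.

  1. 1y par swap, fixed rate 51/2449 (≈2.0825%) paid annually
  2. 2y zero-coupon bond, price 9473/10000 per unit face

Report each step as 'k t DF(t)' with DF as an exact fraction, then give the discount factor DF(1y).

1 1 2449/2500
2 2 9473/10000
DF(1y) = 2449/2500 ≈ 0.979600

step 1 [1y] swap r/1=51/2449: DF=(1 − 51/2449·(0))/(1+51/2449) = 2449/2500 ≈ 0.979600
step 2 [2y] zero: DF = P = 9473/10000 ≈ 0.947300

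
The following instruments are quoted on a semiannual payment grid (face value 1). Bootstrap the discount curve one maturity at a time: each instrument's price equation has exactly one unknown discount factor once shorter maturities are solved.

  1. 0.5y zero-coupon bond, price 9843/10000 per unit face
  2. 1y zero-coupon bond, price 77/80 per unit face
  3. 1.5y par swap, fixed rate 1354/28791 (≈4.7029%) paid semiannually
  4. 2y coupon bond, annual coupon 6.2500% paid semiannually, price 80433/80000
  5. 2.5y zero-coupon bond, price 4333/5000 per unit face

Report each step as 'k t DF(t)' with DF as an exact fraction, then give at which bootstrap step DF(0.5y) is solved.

1 1/2 9843/10000
2 1 77/80
3 3/2 9323/10000
4 2 8877/10000
5 5/2 4333/5000
DF(0.5y) is solved at step 1

step 1 [0.5y] zero: DF = P = 9843/10000 ≈ 0.984300
step 2 [1y] zero: DF = P = 77/80 ≈ 0.962500
step 3 [1.5y] swap r/2=677/28791: DF=(1 − 677/28791·(0.984300+0.962500))/(1+677/28791) = 9323/10000 ≈ 0.932300
step 4 [2y] bond c/2=1/32: DF=(80433/80000 − 1/32·(0.984300+0.962500+0.932300))/(1+1/32) = 8877/10000 ≈ 0.887700
step 5 [2.5y] zero: DF = P = 4333/5000 ≈ 0.866600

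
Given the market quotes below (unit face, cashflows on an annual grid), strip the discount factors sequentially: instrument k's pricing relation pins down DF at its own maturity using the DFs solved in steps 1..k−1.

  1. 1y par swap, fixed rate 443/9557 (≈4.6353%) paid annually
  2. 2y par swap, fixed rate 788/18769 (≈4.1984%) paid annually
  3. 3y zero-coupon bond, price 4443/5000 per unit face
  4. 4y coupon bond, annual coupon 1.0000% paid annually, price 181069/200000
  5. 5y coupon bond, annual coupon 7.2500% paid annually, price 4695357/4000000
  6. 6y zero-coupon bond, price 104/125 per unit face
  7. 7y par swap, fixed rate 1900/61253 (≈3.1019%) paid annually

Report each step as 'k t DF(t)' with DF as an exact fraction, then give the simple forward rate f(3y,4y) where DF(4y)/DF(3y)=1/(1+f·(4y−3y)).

1 1 9557/10000
2 2 2303/2500
3 3 4443/5000
4 4 869/1000
5 5 1061/1250
6 6 104/125
7 7 81/100
f(3y,4y) = ((4443/5000)/(869/1000) − 1)/(1) = 98/4345 ≈ 2.2555%

step 1 [1y] swap r/1=443/9557: DF=(1 − 443/9557·(0))/(1+443/9557) = 9557/10000 ≈ 0.955700
step 2 [2y] swap r/1=788/18769: DF=(1 − 788/18769·(0.955700))/(1+788/18769) = 2303/2500 ≈ 0.921200
step 3 [3y] zero: DF = P = 4443/5000 ≈ 0.888600
step 4 [4y] bond c/1=1/100: DF=(181069/200000 − 1/100·(0.955700+0.921200+0.888600))/(1+1/100) = 869/1000 ≈ 0.869000
step 5 [5y] bond c/1=29/400: DF=(4695357/4000000 − 29/400·(0.955700+0.921200+0.888600+0.869000))/(1+29/400) = 1061/1250 ≈ 0.848800
step 6 [6y] zero: DF = P = 104/125 ≈ 0.832000
step 7 [7y] swap r/1=1900/61253: DF=(1 − 1900/61253·(0.955700+0.921200+0.888600+0.869000+0.848800+0.832000))/(1+1900/61253) = 81/100 ≈ 0.810000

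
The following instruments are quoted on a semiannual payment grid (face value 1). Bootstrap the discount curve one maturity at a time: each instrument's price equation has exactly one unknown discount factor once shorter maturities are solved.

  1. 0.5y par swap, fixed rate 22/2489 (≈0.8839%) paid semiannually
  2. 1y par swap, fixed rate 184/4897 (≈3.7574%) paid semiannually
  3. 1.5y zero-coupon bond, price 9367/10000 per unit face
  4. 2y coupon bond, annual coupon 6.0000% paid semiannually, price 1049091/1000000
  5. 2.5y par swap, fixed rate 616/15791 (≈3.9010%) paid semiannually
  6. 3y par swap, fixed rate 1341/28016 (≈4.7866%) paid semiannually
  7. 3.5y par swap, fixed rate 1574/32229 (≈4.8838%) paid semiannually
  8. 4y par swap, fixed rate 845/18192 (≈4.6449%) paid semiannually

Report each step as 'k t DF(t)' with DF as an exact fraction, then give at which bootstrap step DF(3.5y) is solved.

step 1 [0.5y] swap r/2=11/2489: DF=(1 − 11/2489·(0))/(1+11/2489) = 2489/2500 ≈ 0.995600
step 2 [1y] swap r/2=92/4897: DF=(1 − 92/4897·(0.995600))/(1+92/4897) = 602/625 ≈ 0.963200
step 3 [1.5y] zero: DF = P = 9367/10000 ≈ 0.936700
step 4 [2y] bond c/2=3/100: DF=(1049091/1000000 − 3/100·(0.995600+0.963200+0.936700))/(1+3/100) = 4671/5000 ≈ 0.934200
step 5 [2.5y] swap r/2=308/15791: DF=(1 − 308/15791·(0.995600+0.963200+0.936700+0.934200))/(1+308/15791) = 2269/2500 ≈ 0.907600
step 6 [3y] swap r/2=1341/56032: DF=(1 − 1341/56032·(0.995600+0.963200+0.936700+0.934200+0.907600))/(1+1341/56032) = 8659/10000 ≈ 0.865900
step 7 [3.5y] swap r/2=787/32229: DF=(1 − 787/32229·(0.995600+0.963200+0.936700+0.934200+0.907600+0.865900))/(1+787/32229) = 4213/5000 ≈ 0.842600
step 8 [4y] swap r/2=845/36384: DF=(1 − 845/36384·(0.995600+0.963200+0.936700+0.934200+0.907600+0.865900+0.842600))/(1+845/36384) = 831/1000 ≈ 0.831000

1 1/2 2489/2500
2 1 602/625
3 3/2 9367/10000
4 2 4671/5000
5 5/2 2269/2500
6 3 8659/10000
7 7/2 4213/5000
8 4 831/1000
DF(3.5y) is solved at step 7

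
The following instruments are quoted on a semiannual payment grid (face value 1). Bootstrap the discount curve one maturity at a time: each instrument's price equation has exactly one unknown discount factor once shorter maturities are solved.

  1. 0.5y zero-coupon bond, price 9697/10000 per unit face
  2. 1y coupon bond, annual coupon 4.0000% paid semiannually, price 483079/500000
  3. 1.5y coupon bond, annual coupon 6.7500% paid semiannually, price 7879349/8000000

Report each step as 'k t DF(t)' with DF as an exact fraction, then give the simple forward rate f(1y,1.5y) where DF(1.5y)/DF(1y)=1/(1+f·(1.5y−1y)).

1 1/2 9697/10000
2 1 4641/5000
3 3/2 2227/2500
f(1y,1.5y) = ((4641/5000)/(2227/2500) − 1)/(1/2) = 11/131 ≈ 8.3969%

step 1 [0.5y] zero: DF = P = 9697/10000 ≈ 0.969700
step 2 [1y] bond c/2=1/50: DF=(483079/500000 − 1/50·(0.969700))/(1+1/50) = 4641/5000 ≈ 0.928200
step 3 [1.5y] bond c/2=27/800: DF=(7879349/8000000 − 27/800·(0.969700+0.928200))/(1+27/800) = 2227/2500 ≈ 0.890800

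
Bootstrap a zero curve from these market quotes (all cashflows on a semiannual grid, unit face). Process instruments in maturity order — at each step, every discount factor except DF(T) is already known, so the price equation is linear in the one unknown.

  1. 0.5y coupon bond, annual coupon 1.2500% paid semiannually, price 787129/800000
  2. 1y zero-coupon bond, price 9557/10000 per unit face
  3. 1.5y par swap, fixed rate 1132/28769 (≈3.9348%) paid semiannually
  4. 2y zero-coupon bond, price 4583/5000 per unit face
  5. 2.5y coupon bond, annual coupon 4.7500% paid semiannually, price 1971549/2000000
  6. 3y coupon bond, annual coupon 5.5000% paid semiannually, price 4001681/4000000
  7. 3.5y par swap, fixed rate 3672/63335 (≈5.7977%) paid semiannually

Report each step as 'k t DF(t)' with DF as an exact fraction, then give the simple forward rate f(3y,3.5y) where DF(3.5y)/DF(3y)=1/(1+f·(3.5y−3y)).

1 1/2 4889/5000
2 1 9557/10000
3 3/2 4717/5000
4 2 4583/5000
5 5/2 8749/10000
6 3 8487/10000
7 7/2 2041/2500
f(3y,3.5y) = ((8487/10000)/(2041/2500) − 1)/(1/2) = 323/4082 ≈ 7.9128%

step 1 [0.5y] bond c/2=1/160: DF=(787129/800000 − 1/160·(0))/(1+1/160) = 4889/5000 ≈ 0.977800
step 2 [1y] zero: DF = P = 9557/10000 ≈ 0.955700
step 3 [1.5y] swap r/2=566/28769: DF=(1 − 566/28769·(0.977800+0.955700))/(1+566/28769) = 4717/5000 ≈ 0.943400
step 4 [2y] zero: DF = P = 4583/5000 ≈ 0.916600
step 5 [2.5y] bond c/2=19/800: DF=(1971549/2000000 − 19/800·(0.977800+0.955700+0.943400+0.916600))/(1+19/800) = 8749/10000 ≈ 0.874900
step 6 [3y] bond c/2=11/400: DF=(4001681/4000000 − 11/400·(0.977800+0.955700+0.943400+0.916600+0.874900))/(1+11/400) = 8487/10000 ≈ 0.848700
step 7 [3.5y] swap r/2=1836/63335: DF=(1 − 1836/63335·(0.977800+0.955700+0.943400+0.916600+0.874900+0.848700))/(1+1836/63335) = 2041/2500 ≈ 0.816400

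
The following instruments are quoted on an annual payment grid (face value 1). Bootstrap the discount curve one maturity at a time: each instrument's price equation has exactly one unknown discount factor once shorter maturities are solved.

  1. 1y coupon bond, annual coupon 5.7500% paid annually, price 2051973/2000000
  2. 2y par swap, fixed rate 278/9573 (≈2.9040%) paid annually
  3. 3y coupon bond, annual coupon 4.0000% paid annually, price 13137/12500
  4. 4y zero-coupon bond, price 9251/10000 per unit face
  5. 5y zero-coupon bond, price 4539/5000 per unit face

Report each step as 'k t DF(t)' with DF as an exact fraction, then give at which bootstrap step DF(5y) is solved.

1 1 4851/5000
2 2 2361/2500
3 3 9369/10000
4 4 9251/10000
5 5 4539/5000
DF(5y) is solved at step 5

step 1 [1y] bond c/1=23/400: DF=(2051973/2000000 − 23/400·(0))/(1+23/400) = 4851/5000 ≈ 0.970200
step 2 [2y] swap r/1=278/9573: DF=(1 − 278/9573·(0.970200))/(1+278/9573) = 2361/2500 ≈ 0.944400
step 3 [3y] bond c/1=1/25: DF=(13137/12500 − 1/25·(0.970200+0.944400))/(1+1/25) = 9369/10000 ≈ 0.936900
step 4 [4y] zero: DF = P = 9251/10000 ≈ 0.925100
step 5 [5y] zero: DF = P = 4539/5000 ≈ 0.907800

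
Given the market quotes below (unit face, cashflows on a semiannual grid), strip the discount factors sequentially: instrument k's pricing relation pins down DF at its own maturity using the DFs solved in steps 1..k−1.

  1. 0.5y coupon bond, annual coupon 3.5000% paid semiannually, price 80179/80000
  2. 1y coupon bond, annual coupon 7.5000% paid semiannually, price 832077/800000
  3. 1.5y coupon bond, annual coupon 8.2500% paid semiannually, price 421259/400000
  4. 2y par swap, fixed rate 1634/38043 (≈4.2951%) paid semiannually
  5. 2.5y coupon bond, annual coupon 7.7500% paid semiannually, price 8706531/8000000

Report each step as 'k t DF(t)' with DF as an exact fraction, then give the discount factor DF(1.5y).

1 1/2 197/200
2 1 9669/10000
3 3/2 9341/10000
4 2 9183/10000
5 5/2 4529/5000
DF(1.5y) = 9341/10000 ≈ 0.934100

step 1 [0.5y] bond c/2=7/400: DF=(80179/80000 − 7/400·(0))/(1+7/400) = 197/200 ≈ 0.985000
step 2 [1y] bond c/2=3/80: DF=(832077/800000 − 3/80·(0.985000))/(1+3/80) = 9669/10000 ≈ 0.966900
step 3 [1.5y] bond c/2=33/800: DF=(421259/400000 − 33/800·(0.985000+0.966900))/(1+33/800) = 9341/10000 ≈ 0.934100
step 4 [2y] swap r/2=817/38043: DF=(1 − 817/38043·(0.985000+0.966900+0.934100))/(1+817/38043) = 9183/10000 ≈ 0.918300
step 5 [2.5y] bond c/2=31/800: DF=(8706531/8000000 − 31/800·(0.985000+0.966900+0.934100+0.918300))/(1+31/800) = 4529/5000 ≈ 0.905800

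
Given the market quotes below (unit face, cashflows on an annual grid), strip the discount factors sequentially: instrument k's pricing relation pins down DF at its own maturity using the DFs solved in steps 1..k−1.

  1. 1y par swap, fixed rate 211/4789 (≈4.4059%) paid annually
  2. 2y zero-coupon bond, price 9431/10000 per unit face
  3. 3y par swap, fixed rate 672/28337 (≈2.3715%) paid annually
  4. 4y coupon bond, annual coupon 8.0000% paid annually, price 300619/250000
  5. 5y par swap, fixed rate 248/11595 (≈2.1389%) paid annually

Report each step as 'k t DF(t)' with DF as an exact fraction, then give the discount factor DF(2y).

1 1 4789/5000
2 2 9431/10000
3 3 583/625
4 4 1807/2000
5 5 563/625
DF(2y) = 9431/10000 ≈ 0.943100

step 1 [1y] swap r/1=211/4789: DF=(1 − 211/4789·(0))/(1+211/4789) = 4789/5000 ≈ 0.957800
step 2 [2y] zero: DF = P = 9431/10000 ≈ 0.943100
step 3 [3y] swap r/1=672/28337: DF=(1 − 672/28337·(0.957800+0.943100))/(1+672/28337) = 583/625 ≈ 0.932800
step 4 [4y] bond c/1=2/25: DF=(300619/250000 − 2/25·(0.957800+0.943100+0.932800))/(1+2/25) = 1807/2000 ≈ 0.903500
step 5 [5y] swap r/1=248/11595: DF=(1 − 248/11595·(0.957800+0.943100+0.932800+0.903500))/(1+248/11595) = 563/625 ≈ 0.900800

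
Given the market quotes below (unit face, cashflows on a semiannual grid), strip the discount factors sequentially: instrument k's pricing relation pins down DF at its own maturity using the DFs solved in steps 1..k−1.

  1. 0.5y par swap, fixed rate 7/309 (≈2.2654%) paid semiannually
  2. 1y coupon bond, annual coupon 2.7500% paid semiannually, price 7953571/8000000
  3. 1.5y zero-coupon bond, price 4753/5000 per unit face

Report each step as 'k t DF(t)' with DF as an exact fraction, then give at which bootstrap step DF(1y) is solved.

step 1 [0.5y] swap r/2=7/618: DF=(1 − 7/618·(0))/(1+7/618) = 618/625 ≈ 0.988800
step 2 [1y] bond c/2=11/800: DF=(7953571/8000000 − 11/800·(0.988800))/(1+11/800) = 9673/10000 ≈ 0.967300
step 3 [1.5y] zero: DF = P = 4753/5000 ≈ 0.950600

1 1/2 618/625
2 1 9673/10000
3 3/2 4753/5000
DF(1y) is solved at step 2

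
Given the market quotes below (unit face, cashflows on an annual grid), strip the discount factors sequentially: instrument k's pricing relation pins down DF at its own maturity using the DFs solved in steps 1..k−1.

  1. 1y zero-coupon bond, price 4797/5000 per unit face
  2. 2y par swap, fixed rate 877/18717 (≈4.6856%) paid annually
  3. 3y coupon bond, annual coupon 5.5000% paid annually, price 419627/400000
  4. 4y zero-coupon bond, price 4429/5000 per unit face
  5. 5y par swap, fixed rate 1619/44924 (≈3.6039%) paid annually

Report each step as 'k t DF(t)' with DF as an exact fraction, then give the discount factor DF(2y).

1 1 4797/5000
2 2 9123/10000
3 3 1121/1250
4 4 4429/5000
5 5 8381/10000
DF(2y) = 9123/10000 ≈ 0.912300

step 1 [1y] zero: DF = P = 4797/5000 ≈ 0.959400
step 2 [2y] swap r/1=877/18717: DF=(1 − 877/18717·(0.959400))/(1+877/18717) = 9123/10000 ≈ 0.912300
step 3 [3y] bond c/1=11/200: DF=(419627/400000 − 11/200·(0.959400+0.912300))/(1+11/200) = 1121/1250 ≈ 0.896800
step 4 [4y] zero: DF = P = 4429/5000 ≈ 0.885800
step 5 [5y] swap r/1=1619/44924: DF=(1 − 1619/44924·(0.959400+0.912300+0.896800+0.885800))/(1+1619/44924) = 8381/10000 ≈ 0.838100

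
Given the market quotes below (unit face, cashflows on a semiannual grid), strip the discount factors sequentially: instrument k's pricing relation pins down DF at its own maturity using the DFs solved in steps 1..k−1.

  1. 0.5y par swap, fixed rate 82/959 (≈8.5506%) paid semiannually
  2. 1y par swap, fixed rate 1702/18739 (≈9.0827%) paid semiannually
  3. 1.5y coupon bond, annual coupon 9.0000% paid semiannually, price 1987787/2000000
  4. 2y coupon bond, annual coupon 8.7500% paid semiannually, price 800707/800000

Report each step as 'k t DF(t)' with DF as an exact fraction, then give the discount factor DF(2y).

1 1/2 959/1000
2 1 9149/10000
3 3/2 544/625
4 2 8439/10000
DF(2y) = 8439/10000 ≈ 0.843900

step 1 [0.5y] swap r/2=41/959: DF=(1 − 41/959·(0))/(1+41/959) = 959/1000 ≈ 0.959000
step 2 [1y] swap r/2=851/18739: DF=(1 − 851/18739·(0.959000))/(1+851/18739) = 9149/10000 ≈ 0.914900
step 3 [1.5y] bond c/2=9/200: DF=(1987787/2000000 − 9/200·(0.959000+0.914900))/(1+9/200) = 544/625 ≈ 0.870400
step 4 [2y] bond c/2=7/160: DF=(800707/800000 − 7/160·(0.959000+0.914900+0.870400))/(1+7/160) = 8439/10000 ≈ 0.843900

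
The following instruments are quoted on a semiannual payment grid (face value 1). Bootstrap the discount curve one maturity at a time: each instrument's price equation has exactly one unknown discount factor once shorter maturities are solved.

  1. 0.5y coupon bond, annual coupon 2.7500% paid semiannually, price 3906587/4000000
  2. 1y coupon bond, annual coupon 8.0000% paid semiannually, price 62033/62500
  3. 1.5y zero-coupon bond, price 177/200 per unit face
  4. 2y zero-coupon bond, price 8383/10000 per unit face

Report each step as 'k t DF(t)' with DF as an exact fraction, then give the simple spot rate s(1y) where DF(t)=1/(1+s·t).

1 1/2 4817/5000
2 1 9173/10000
3 3/2 177/200
4 2 8383/10000
s(1y) = (1/(9173/10000) − 1)/(1) = 827/9173 ≈ 9.0156%

step 1 [0.5y] bond c/2=11/800: DF=(3906587/4000000 − 11/800·(0))/(1+11/800) = 4817/5000 ≈ 0.963400
step 2 [1y] bond c/2=1/25: DF=(62033/62500 − 1/25·(0.963400))/(1+1/25) = 9173/10000 ≈ 0.917300
step 3 [1.5y] zero: DF = P = 177/200 ≈ 0.885000
step 4 [2y] zero: DF = P = 8383/10000 ≈ 0.838300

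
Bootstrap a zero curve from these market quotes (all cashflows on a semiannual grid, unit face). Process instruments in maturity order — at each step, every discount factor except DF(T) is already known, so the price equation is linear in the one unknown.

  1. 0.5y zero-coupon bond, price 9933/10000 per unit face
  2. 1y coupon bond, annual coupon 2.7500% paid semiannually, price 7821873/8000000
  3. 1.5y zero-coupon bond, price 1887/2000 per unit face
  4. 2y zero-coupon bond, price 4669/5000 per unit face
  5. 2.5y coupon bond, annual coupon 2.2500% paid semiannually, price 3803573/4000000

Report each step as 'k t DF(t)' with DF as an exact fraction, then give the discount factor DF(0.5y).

step 1 [0.5y] zero: DF = P = 9933/10000 ≈ 0.993300
step 2 [1y] bond c/2=11/800: DF=(7821873/8000000 − 11/800·(0.993300))/(1+11/800) = 951/1000 ≈ 0.951000
step 3 [1.5y] zero: DF = P = 1887/2000 ≈ 0.943500
step 4 [2y] zero: DF = P = 4669/5000 ≈ 0.933800
step 5 [2.5y] bond c/2=9/800: DF=(3803573/4000000 − 9/800·(0.993300+0.951000+0.943500+0.933800))/(1+9/800) = 4489/5000 ≈ 0.897800

1 1/2 9933/10000
2 1 951/1000
3 3/2 1887/2000
4 2 4669/5000
5 5/2 4489/5000
DF(0.5y) = 9933/10000 ≈ 0.993300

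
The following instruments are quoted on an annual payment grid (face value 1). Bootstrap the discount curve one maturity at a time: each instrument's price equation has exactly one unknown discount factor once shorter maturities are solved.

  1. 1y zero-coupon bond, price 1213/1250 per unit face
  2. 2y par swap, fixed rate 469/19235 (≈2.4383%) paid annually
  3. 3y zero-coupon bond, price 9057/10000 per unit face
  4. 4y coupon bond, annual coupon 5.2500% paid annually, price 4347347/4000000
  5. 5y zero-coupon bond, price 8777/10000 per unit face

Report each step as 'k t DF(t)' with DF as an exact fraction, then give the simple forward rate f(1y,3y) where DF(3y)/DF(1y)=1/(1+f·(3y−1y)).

step 1 [1y] zero: DF = P = 1213/1250 ≈ 0.970400
step 2 [2y] swap r/1=469/19235: DF=(1 − 469/19235·(0.970400))/(1+469/19235) = 9531/10000 ≈ 0.953100
step 3 [3y] zero: DF = P = 9057/10000 ≈ 0.905700
step 4 [4y] bond c/1=21/400: DF=(4347347/4000000 − 21/400·(0.970400+0.953100+0.905700))/(1+21/400) = 1783/2000 ≈ 0.891500
step 5 [5y] zero: DF = P = 8777/10000 ≈ 0.877700

1 1 1213/1250
2 2 9531/10000
3 3 9057/10000
4 4 1783/2000
5 5 8777/10000
f(1y,3y) = ((1213/1250)/(9057/10000) − 1)/(2) = 647/18114 ≈ 3.5718%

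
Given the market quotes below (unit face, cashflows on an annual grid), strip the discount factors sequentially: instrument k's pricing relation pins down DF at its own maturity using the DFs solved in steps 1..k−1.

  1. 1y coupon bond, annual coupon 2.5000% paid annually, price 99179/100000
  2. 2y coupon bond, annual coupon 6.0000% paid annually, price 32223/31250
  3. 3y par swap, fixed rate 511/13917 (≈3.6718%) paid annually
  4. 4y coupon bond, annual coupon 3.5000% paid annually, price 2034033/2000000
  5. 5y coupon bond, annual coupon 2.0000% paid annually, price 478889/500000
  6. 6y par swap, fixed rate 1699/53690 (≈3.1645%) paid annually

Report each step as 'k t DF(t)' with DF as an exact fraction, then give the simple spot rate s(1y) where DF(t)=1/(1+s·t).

1 1 2419/2500
2 2 459/500
3 3 4489/5000
4 4 1777/2000
5 5 867/1000
6 6 8301/10000
s(1y) = (1/(2419/2500) − 1)/(1) = 81/2419 ≈ 3.3485%

step 1 [1y] bond c/1=1/40: DF=(99179/100000 − 1/40·(0))/(1+1/40) = 2419/2500 ≈ 0.967600
step 2 [2y] bond c/1=3/50: DF=(32223/31250 − 3/50·(0.967600))/(1+3/50) = 459/500 ≈ 0.918000
step 3 [3y] swap r/1=511/13917: DF=(1 − 511/13917·(0.967600+0.918000))/(1+511/13917) = 4489/5000 ≈ 0.897800
step 4 [4y] bond c/1=7/200: DF=(2034033/2000000 − 7/200·(0.967600+0.918000+0.897800))/(1+7/200) = 1777/2000 ≈ 0.888500
step 5 [5y] bond c/1=1/50: DF=(478889/500000 − 1/50·(0.967600+0.918000+0.897800+0.888500))/(1+1/50) = 867/1000 ≈ 0.867000
step 6 [6y] swap r/1=1699/53690: DF=(1 − 1699/53690·(0.967600+0.918000+0.897800+0.888500+0.867000))/(1+1699/53690) = 8301/10000 ≈ 0.830100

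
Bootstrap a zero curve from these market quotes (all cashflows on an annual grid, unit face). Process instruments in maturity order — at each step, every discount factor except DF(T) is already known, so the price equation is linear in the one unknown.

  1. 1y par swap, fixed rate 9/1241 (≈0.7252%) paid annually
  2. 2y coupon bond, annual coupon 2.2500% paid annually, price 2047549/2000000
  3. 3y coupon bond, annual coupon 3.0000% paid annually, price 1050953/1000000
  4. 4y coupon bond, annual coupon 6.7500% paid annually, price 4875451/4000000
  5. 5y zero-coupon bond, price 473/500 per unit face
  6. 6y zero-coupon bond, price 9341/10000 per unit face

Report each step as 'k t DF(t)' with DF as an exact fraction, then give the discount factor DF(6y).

step 1 [1y] swap r/1=9/1241: DF=(1 − 9/1241·(0))/(1+9/1241) = 1241/1250 ≈ 0.992800
step 2 [2y] bond c/1=9/400: DF=(2047549/2000000 − 9/400·(0.992800))/(1+9/400) = 4897/5000 ≈ 0.979400
step 3 [3y] bond c/1=3/100: DF=(1050953/1000000 − 3/100·(0.992800+0.979400))/(1+3/100) = 9629/10000 ≈ 0.962900
step 4 [4y] bond c/1=27/400: DF=(4875451/4000000 − 27/400·(0.992800+0.979400+0.962900))/(1+27/400) = 4781/5000 ≈ 0.956200
step 5 [5y] zero: DF = P = 473/500 ≈ 0.946000
step 6 [6y] zero: DF = P = 9341/10000 ≈ 0.934100

1 1 1241/1250
2 2 4897/5000
3 3 9629/10000
4 4 4781/5000
5 5 473/500
6 6 9341/10000
DF(6y) = 9341/10000 ≈ 0.934100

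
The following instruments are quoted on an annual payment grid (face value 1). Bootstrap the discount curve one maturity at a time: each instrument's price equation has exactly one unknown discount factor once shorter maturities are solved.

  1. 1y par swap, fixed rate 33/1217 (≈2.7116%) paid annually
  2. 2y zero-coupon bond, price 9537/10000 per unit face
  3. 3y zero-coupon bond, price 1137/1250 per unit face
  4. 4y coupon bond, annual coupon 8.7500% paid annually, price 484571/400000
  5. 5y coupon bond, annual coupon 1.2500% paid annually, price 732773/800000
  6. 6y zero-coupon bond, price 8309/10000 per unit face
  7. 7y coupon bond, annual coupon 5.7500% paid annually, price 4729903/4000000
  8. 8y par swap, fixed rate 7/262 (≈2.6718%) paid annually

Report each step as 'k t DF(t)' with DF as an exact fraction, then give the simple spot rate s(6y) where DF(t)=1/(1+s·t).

1 1 1217/1250
2 2 9537/10000
3 3 1137/1250
4 4 8857/10000
5 5 8587/10000
6 6 8309/10000
7 7 8239/10000
8 8 8117/10000
s(6y) = (1/(8309/10000) − 1)/(6) = 1691/49854 ≈ 3.3919%

step 1 [1y] swap r/1=33/1217: DF=(1 − 33/1217·(0))/(1+33/1217) = 1217/1250 ≈ 0.973600
step 2 [2y] zero: DF = P = 9537/10000 ≈ 0.953700
step 3 [3y] zero: DF = P = 1137/1250 ≈ 0.909600
step 4 [4y] bond c/1=7/80: DF=(484571/400000 − 7/80·(0.973600+0.953700+0.909600))/(1+7/80) = 8857/10000 ≈ 0.885700
step 5 [5y] bond c/1=1/80: DF=(732773/800000 − 1/80·(0.973600+0.953700+0.909600+0.885700))/(1+1/80) = 8587/10000 ≈ 0.858700
step 6 [6y] zero: DF = P = 8309/10000 ≈ 0.830900
step 7 [7y] bond c/1=23/400: DF=(4729903/4000000 − 23/400·(0.973600+0.953700+0.909600+0.885700+0.858700+0.830900))/(1+23/400) = 8239/10000 ≈ 0.823900
step 8 [8y] swap r/1=7/262: DF=(1 − 7/262·(0.973600+0.953700+0.909600+0.885700+0.858700+0.830900+0.823900))/(1+7/262) = 8117/10000 ≈ 0.811700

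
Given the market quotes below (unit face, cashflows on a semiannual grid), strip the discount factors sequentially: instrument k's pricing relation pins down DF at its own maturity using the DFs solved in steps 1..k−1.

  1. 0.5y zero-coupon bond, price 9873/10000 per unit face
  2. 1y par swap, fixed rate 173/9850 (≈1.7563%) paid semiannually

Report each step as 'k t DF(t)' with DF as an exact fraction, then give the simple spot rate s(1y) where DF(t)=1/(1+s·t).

step 1 [0.5y] zero: DF = P = 9873/10000 ≈ 0.987300
step 2 [1y] swap r/2=173/19700: DF=(1 − 173/19700·(0.987300))/(1+173/19700) = 9827/10000 ≈ 0.982700

1 1/2 9873/10000
2 1 9827/10000
s(1y) = (1/(9827/10000) − 1)/(1) = 173/9827 ≈ 1.7605%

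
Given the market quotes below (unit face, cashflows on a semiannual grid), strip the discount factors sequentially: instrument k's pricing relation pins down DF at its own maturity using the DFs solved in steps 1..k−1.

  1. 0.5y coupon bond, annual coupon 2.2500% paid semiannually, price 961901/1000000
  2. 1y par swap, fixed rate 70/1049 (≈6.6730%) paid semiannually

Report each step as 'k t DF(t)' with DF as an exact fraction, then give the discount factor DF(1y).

step 1 [0.5y] bond c/2=9/800: DF=(961901/1000000 − 9/800·(0))/(1+9/800) = 1189/1250 ≈ 0.951200
step 2 [1y] swap r/2=35/1049: DF=(1 − 35/1049·(0.951200))/(1+35/1049) = 937/1000 ≈ 0.937000

1 1/2 1189/1250
2 1 937/1000
DF(1y) = 937/1000 ≈ 0.937000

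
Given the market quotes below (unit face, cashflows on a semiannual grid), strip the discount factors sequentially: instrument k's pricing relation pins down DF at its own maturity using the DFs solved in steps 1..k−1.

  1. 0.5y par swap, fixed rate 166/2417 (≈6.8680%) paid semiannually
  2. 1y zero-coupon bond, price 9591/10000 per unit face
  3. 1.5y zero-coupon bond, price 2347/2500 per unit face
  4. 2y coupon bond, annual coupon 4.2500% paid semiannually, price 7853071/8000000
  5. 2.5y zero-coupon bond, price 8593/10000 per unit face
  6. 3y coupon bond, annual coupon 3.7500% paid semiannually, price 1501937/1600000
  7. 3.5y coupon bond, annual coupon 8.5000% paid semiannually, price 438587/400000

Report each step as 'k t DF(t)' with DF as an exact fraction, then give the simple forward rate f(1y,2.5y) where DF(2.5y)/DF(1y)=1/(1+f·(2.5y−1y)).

step 1 [0.5y] swap r/2=83/2417: DF=(1 − 83/2417·(0))/(1+83/2417) = 2417/2500 ≈ 0.966800
step 2 [1y] zero: DF = P = 9591/10000 ≈ 0.959100
step 3 [1.5y] zero: DF = P = 2347/2500 ≈ 0.938800
step 4 [2y] bond c/2=17/800: DF=(7853071/8000000 − 17/800·(0.966800+0.959100+0.938800))/(1+17/800) = 1127/1250 ≈ 0.901600
step 5 [2.5y] zero: DF = P = 8593/10000 ≈ 0.859300
step 6 [3y] bond c/2=3/160: DF=(1501937/1600000 − 3/160·(0.966800+0.959100+0.938800+0.901600+0.859300))/(1+3/160) = 8363/10000 ≈ 0.836300
step 7 [3.5y] bond c/2=17/400: DF=(438587/400000 − 17/400·(0.966800+0.959100+0.938800+0.901600+0.859300+0.836300))/(1+17/400) = 8291/10000 ≈ 0.829100

1 1/2 2417/2500
2 1 9591/10000
3 3/2 2347/2500
4 2 1127/1250
5 5/2 8593/10000
6 3 8363/10000
7 7/2 8291/10000
f(1y,2.5y) = ((9591/10000)/(8593/10000) − 1)/(3/2) = 1996/25779 ≈ 7.7427%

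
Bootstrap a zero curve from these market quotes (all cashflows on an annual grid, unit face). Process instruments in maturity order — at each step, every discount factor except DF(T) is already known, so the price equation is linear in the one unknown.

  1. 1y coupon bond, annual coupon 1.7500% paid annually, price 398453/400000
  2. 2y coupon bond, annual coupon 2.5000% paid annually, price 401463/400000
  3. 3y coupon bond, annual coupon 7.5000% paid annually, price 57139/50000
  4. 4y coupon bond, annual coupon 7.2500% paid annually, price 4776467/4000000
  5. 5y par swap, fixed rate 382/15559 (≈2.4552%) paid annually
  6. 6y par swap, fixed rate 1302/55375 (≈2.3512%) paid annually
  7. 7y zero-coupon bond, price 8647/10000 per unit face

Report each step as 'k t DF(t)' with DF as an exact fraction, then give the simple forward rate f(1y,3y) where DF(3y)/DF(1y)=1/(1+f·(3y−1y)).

1 1 979/1000
2 2 9553/10000
3 3 9281/10000
4 4 9199/10000
5 5 4427/5000
6 6 4349/5000
7 7 8647/10000
f(1y,3y) = ((979/1000)/(9281/10000) − 1)/(2) = 509/18562 ≈ 2.7422%

step 1 [1y] bond c/1=7/400: DF=(398453/400000 − 7/400·(0))/(1+7/400) = 979/1000 ≈ 0.979000
step 2 [2y] bond c/1=1/40: DF=(401463/400000 − 1/40·(0.979000))/(1+1/40) = 9553/10000 ≈ 0.955300
step 3 [3y] bond c/1=3/40: DF=(57139/50000 − 3/40·(0.979000+0.955300))/(1+3/40) = 9281/10000 ≈ 0.928100
step 4 [4y] bond c/1=29/400: DF=(4776467/4000000 − 29/400·(0.979000+0.955300+0.928100))/(1+29/400) = 9199/10000 ≈ 0.919900
step 5 [5y] swap r/1=382/15559: DF=(1 − 382/15559·(0.979000+0.955300+0.928100+0.919900))/(1+382/15559) = 4427/5000 ≈ 0.885400
step 6 [6y] swap r/1=1302/55375: DF=(1 − 1302/55375·(0.979000+0.955300+0.928100+0.919900+0.885400))/(1+1302/55375) = 4349/5000 ≈ 0.869800
step 7 [7y] zero: DF = P = 8647/10000 ≈ 0.864700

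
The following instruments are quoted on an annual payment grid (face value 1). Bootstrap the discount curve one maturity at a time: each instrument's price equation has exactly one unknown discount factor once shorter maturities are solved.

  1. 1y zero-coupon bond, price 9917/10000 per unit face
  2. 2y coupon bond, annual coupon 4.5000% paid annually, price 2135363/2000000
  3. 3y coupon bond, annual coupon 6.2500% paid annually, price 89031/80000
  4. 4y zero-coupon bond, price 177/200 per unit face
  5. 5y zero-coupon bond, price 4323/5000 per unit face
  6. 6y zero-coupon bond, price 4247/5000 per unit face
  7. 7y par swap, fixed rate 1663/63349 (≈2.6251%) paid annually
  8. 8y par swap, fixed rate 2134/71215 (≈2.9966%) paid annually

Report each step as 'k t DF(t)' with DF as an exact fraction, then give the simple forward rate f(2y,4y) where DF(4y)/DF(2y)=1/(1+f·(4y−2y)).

1 1 9917/10000
2 2 979/1000
3 3 1863/2000
4 4 177/200
5 5 4323/5000
6 6 4247/5000
7 7 8337/10000
8 8 3933/5000
f(2y,4y) = ((979/1000)/(177/200) − 1)/(2) = 47/885 ≈ 5.3107%

step 1 [1y] zero: DF = P = 9917/10000 ≈ 0.991700
step 2 [2y] bond c/1=9/200: DF=(2135363/2000000 − 9/200·(0.991700))/(1+9/200) = 979/1000 ≈ 0.979000
step 3 [3y] bond c/1=1/16: DF=(89031/80000 − 1/16·(0.991700+0.979000))/(1+1/16) = 1863/2000 ≈ 0.931500
step 4 [4y] zero: DF = P = 177/200 ≈ 0.885000
step 5 [5y] zero: DF = P = 4323/5000 ≈ 0.864600
step 6 [6y] zero: DF = P = 4247/5000 ≈ 0.849400
step 7 [7y] swap r/1=1663/63349: DF=(1 − 1663/63349·(0.991700+0.979000+0.931500+0.885000+0.864600+0.849400))/(1+1663/63349) = 8337/10000 ≈ 0.833700
step 8 [8y] swap r/1=2134/71215: DF=(1 − 2134/71215·(0.991700+0.979000+0.931500+0.885000+0.864600+0.849400+0.833700))/(1+2134/71215) = 3933/5000 ≈ 0.786600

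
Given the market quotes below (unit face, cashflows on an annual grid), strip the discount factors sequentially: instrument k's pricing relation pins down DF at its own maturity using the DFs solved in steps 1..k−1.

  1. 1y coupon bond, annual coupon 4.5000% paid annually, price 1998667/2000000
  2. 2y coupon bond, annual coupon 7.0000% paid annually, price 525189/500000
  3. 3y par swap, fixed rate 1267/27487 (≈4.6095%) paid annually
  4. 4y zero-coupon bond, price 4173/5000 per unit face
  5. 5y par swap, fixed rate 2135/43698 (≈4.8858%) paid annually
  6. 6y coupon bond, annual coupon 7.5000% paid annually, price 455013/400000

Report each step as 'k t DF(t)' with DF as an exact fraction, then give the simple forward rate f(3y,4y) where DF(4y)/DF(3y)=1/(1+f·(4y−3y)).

1 1 9563/10000
2 2 9191/10000
3 3 8733/10000
4 4 4173/5000
5 5 1573/2000
6 6 7533/10000
f(3y,4y) = ((8733/10000)/(4173/5000) − 1)/(1) = 129/2782 ≈ 4.6370%

step 1 [1y] bond c/1=9/200: DF=(1998667/2000000 − 9/200·(0))/(1+9/200) = 9563/10000 ≈ 0.956300
step 2 [2y] bond c/1=7/100: DF=(525189/500000 − 7/100·(0.956300))/(1+7/100) = 9191/10000 ≈ 0.919100
step 3 [3y] swap r/1=1267/27487: DF=(1 − 1267/27487·(0.956300+0.919100))/(1+1267/27487) = 8733/10000 ≈ 0.873300
step 4 [4y] zero: DF = P = 4173/5000 ≈ 0.834600
step 5 [5y] swap r/1=2135/43698: DF=(1 − 2135/43698·(0.956300+0.919100+0.873300+0.834600))/(1+2135/43698) = 1573/2000 ≈ 0.786500
step 6 [6y] bond c/1=3/40: DF=(455013/400000 − 3/40·(0.956300+0.919100+0.873300+0.834600+0.786500))/(1+3/40) = 7533/10000 ≈ 0.753300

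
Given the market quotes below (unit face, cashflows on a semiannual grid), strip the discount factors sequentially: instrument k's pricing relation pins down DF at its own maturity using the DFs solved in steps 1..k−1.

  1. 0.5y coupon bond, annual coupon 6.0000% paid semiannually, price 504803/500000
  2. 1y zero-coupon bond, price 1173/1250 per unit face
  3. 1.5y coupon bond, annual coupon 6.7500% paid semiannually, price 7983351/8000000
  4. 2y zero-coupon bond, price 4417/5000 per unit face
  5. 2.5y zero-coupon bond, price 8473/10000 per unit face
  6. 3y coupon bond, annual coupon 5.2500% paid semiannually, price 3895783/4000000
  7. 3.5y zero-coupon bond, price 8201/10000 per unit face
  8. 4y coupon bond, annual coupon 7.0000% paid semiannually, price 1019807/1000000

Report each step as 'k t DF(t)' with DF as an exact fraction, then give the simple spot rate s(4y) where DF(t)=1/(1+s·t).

step 1 [0.5y] bond c/2=3/100: DF=(504803/500000 − 3/100·(0))/(1+3/100) = 4901/5000 ≈ 0.980200
step 2 [1y] zero: DF = P = 1173/1250 ≈ 0.938400
step 3 [1.5y] bond c/2=27/800: DF=(7983351/8000000 − 27/800·(0.980200+0.938400))/(1+27/800) = 9027/10000 ≈ 0.902700
step 4 [2y] zero: DF = P = 4417/5000 ≈ 0.883400
step 5 [2.5y] zero: DF = P = 8473/10000 ≈ 0.847300
step 6 [3y] bond c/2=21/800: DF=(3895783/4000000 − 21/800·(0.980200+0.938400+0.902700+0.883400+0.847300))/(1+21/800) = 4163/5000 ≈ 0.832600
step 7 [3.5y] zero: DF = P = 8201/10000 ≈ 0.820100
step 8 [4y] bond c/2=7/200: DF=(1019807/1000000 − 7/200·(0.980200+0.938400+0.902700+0.883400+0.847300+0.832600+0.820100))/(1+7/200) = 1551/2000 ≈ 0.775500

1 1/2 4901/5000
2 1 1173/1250
3 3/2 9027/10000
4 2 4417/5000
5 5/2 8473/10000
6 3 4163/5000
7 7/2 8201/10000
8 4 1551/2000
s(4y) = (1/(1551/2000) − 1)/(4) = 449/6204 ≈ 7.2373%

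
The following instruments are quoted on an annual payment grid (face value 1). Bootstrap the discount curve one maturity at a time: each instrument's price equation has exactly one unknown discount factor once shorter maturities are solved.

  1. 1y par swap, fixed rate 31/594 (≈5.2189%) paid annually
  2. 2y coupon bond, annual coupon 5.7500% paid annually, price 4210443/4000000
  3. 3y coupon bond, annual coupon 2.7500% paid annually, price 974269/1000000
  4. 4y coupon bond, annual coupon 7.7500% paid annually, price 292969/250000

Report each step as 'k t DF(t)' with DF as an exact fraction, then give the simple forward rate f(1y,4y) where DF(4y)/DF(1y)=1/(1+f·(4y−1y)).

step 1 [1y] swap r/1=31/594: DF=(1 − 31/594·(0))/(1+31/594) = 594/625 ≈ 0.950400
step 2 [2y] bond c/1=23/400: DF=(4210443/4000000 − 23/400·(0.950400))/(1+23/400) = 9437/10000 ≈ 0.943700
step 3 [3y] bond c/1=11/400: DF=(974269/1000000 − 11/400·(0.950400+0.943700))/(1+11/400) = 359/400 ≈ 0.897500
step 4 [4y] bond c/1=31/400: DF=(292969/250000 − 31/400·(0.950400+0.943700+0.897500))/(1+31/400) = 2217/2500 ≈ 0.886800

1 1 594/625
2 2 9437/10000
3 3 359/400
4 4 2217/2500
f(1y,4y) = ((594/625)/(2217/2500) − 1)/(3) = 53/2217 ≈ 2.3906%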